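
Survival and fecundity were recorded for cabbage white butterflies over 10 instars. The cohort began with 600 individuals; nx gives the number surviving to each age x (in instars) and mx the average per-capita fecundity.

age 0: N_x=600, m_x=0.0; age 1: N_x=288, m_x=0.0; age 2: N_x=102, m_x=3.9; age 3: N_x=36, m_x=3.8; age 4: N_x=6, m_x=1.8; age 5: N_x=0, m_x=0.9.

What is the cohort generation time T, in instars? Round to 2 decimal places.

2.29

lx = nx/n0 = nx/600: 1, 0.48, 0.17, 0.06, 0.01, 0
lx·mx: 0, 0, 0.663, 0.228, 0.018, 0 → R0 = 0.909
x·lx·mx: 0, 0, 1.326, 0.684, 0.072, 0 → Σ = 2.082
T = 2.082 / 0.909 = 2.290429… → 2.29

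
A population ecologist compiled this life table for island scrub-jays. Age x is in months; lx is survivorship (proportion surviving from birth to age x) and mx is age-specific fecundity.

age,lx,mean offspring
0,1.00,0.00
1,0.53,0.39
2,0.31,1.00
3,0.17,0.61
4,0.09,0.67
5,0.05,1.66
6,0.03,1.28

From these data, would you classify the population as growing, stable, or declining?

R0 = Σ lx·mx = 0 + 0.2067 + 0.31 + 0.1037 + 0.0603 + 0.083 + 0.0384 = 0.8021
R0 < 1, so the population is declining.

declining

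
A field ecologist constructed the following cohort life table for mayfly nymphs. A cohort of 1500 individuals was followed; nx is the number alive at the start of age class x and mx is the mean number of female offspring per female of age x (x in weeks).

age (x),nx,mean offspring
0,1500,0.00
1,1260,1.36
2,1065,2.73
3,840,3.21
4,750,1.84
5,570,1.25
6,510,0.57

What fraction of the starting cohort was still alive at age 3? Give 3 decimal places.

0.560

l_3 = n_3/n_0 = 840/1500 = 0.56 → 0.560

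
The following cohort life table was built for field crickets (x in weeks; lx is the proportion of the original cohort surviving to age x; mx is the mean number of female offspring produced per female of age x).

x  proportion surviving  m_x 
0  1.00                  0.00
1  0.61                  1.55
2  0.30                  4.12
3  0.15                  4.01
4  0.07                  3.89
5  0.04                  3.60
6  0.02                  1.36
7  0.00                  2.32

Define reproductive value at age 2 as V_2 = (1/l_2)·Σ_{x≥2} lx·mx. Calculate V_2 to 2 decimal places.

lx·mx for x ≥ 2: 1.236, 0.6015, 0.2723, 0.144, 0.0272, 0 → sum = 2.281
V_2 = 2.281 / l_2 = 2.281 / 0.3 = 7.603333… → 7.60

7.60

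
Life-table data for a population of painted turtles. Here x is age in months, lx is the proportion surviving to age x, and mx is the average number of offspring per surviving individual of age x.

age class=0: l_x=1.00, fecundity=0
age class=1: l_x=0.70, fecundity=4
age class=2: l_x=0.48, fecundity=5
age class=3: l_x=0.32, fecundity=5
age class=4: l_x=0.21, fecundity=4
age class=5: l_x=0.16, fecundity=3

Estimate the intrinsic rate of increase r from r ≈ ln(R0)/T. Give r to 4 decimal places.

0.9365

R0 = Σ lx·mx = 0 + 2.8 + 2.4 + 1.6 + 0.84 + 0.48 = 8.12
Σ x·lx·mx = 18.16; T = 18.16/8.12 = 2.23645…
r ≈ ln(R0)/T = ln(8.12)/2.23645… = 0.936452… → 0.9365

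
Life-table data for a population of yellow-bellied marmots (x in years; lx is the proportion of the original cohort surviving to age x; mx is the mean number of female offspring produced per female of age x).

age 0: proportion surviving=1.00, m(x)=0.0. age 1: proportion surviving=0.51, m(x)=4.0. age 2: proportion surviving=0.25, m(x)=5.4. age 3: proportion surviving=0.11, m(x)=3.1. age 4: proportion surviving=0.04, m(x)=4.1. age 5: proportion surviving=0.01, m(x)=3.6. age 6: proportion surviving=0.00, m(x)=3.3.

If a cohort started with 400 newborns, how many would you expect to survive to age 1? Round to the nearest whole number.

204

Expected survivors = N0 · l_1 = 400 × 0.51 = 204 → 204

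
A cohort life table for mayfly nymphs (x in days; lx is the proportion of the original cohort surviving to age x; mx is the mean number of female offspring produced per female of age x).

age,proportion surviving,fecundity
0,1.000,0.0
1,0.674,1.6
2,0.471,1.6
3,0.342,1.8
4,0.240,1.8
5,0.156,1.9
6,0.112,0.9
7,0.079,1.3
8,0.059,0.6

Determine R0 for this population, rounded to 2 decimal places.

lx·mx by age: 0, 1.0784, 0.7536, 0.6156, 0.432, 0.2964, 0.1008, 0.1027, 0.0354
R0 = Σ lx·mx = 3.4149 → 3.41

3.41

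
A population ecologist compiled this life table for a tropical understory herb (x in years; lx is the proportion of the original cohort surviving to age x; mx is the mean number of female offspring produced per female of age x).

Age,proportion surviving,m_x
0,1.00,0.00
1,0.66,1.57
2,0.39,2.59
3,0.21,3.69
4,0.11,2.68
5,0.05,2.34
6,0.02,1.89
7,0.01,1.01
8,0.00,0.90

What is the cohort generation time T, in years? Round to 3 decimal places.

2.269

lx·mx: 0, 1.0362, 1.0101, 0.7749, 0.2948, 0.117, 0.0378, 0.0101, 0 → R0 = 3.2809
x·lx·mx: 0, 1.0362, 2.0202, 2.3247, 1.1792, 0.585, 0.2268, 0.0707, 0 → Σ = 7.4428
T = 7.4428 / 3.2809 = 2.268524… → 2.269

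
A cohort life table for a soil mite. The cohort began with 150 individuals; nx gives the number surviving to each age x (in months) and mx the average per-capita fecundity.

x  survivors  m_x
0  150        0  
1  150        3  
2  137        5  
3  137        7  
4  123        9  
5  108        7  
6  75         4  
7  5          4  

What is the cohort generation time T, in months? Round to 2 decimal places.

lx = nx/n0 = nx/150: 1, 1, 0.91333…, 0.91333…, 0.82, 0.72, 0.5, 0.03333…
lx·mx: 0, 3, 4.566667…, 6.393333…, 7.38, 5.04, 2, 0.133333… → R0 = 28.513333…
x·lx·mx: 0, 3, 9.133333…, 19.18…, 29.52, 25.2, 12, 0.933333… → Σ = 98.966667…
T = 98.966667… / 28.513333… = 3.470891… → 3.47

3.47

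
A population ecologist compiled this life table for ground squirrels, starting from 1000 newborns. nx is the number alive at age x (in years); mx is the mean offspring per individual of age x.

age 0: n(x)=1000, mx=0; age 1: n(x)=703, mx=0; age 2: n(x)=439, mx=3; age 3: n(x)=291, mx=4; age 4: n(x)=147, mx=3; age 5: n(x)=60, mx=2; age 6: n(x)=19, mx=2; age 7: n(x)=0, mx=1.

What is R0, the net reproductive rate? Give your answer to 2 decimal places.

3.08

lx = nx/n0 = nx/1000: 1, 0.703, 0.439, 0.291, 0.147, 0.06, 0.019, 0
lx·mx by age: 0, 0, 1.317, 1.164, 0.441, 0.12, 0.038, 0
R0 = Σ lx·mx = 3.08 → 3.08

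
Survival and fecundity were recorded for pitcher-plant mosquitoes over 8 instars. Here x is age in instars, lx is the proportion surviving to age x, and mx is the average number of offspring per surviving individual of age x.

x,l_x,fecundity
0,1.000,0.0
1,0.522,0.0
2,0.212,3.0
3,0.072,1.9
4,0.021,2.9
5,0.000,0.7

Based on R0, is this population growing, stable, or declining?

R0 = Σ lx·mx = 0 + 0 + 0.636 + 0.1368 + 0.0609 + 0 = 0.8337
R0 < 1, so the population is declining.

declining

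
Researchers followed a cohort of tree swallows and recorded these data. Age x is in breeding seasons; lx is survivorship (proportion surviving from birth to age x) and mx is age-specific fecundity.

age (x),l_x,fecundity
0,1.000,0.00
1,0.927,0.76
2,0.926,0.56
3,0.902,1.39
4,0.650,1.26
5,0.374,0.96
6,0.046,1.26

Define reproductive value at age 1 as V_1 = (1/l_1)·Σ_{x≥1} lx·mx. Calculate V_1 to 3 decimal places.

4.005

lx·mx for x ≥ 1: 0.70452, 0.51856, 1.25378, 0.819, 0.35904, 0.05796 → sum = 3.71286
V_1 = 3.71286 / l_1 = 3.71286 / 0.927 = 4.005243… → 4.005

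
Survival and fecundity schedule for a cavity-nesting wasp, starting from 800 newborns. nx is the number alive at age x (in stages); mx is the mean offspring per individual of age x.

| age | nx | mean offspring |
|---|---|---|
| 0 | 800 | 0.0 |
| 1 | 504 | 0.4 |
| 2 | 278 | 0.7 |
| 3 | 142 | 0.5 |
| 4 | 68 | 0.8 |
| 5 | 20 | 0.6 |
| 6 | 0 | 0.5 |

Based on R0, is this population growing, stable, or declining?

lx = nx/n0 = nx/800: 1, 0.63, 0.3475, 0.1775, 0.085, 0.025, 0
R0 = Σ lx·mx = 0 + 0.252 + 0.24325 + 0.08875 + 0.068 + 0.015 + 0 = 0.667
R0 < 1, so the population is declining.

declining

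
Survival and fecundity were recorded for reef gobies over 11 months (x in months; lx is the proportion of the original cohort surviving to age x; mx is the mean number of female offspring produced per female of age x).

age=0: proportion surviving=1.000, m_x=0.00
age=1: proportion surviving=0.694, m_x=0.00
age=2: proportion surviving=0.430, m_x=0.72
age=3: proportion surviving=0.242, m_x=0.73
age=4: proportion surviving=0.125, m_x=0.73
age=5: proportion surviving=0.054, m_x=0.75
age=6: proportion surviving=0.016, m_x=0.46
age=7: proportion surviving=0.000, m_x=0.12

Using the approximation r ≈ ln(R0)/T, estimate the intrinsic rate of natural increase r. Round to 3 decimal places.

R0 = Σ lx·mx = 0 + 0 + 0.3096 + 0.17666 + 0.09125 + 0.0405 + 0.00736 + 0 = 0.62537
Σ x·lx·mx = 1.76084; T = 1.76084/0.62537 = 2.81568…
r ≈ ln(R0)/T = ln(0.62537)/2.81568… = -0.16671… → -0.167

-0.167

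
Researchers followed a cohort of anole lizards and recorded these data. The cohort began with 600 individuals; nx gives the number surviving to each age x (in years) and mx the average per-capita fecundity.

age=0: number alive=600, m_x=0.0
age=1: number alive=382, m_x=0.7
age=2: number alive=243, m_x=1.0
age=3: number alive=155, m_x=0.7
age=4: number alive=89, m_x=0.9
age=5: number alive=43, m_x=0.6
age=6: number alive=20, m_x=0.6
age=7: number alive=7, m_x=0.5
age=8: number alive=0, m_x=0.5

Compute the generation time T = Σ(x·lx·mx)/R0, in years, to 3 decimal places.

2.195

lx = nx/n0 = nx/600: 1, 0.63667…, 0.405, 0.25833…, 0.14833…, 0.07167…, 0.03333…, 0.01167…, 0
lx·mx: 0, 0.445667…, 0.405, 0.180833…, 0.1335…, 0.043…, 0.02…, 0.005833…, 0 → R0 = 1.233833…
x·lx·mx: 0, 0.445667…, 0.81, 0.5425…, 0.534…, 0.215…, 0.12…, 0.040833…, 0 → Σ = 2.708…
T = 2.708… / 1.233833… = 2.194786… → 2.195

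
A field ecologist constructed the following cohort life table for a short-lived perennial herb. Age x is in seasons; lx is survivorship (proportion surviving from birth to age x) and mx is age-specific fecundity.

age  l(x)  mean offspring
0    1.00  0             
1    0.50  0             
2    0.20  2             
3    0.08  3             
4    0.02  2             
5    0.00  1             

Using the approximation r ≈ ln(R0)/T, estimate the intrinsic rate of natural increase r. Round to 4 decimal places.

-0.1561

R0 = Σ lx·mx = 0 + 0 + 0.4 + 0.24 + 0.04 + 0 = 0.68
Σ x·lx·mx = 1.68; T = 1.68/0.68 = 2.47059…
r ≈ ln(R0)/T = ln(0.68)/2.47059… = -0.156101… → -0.1561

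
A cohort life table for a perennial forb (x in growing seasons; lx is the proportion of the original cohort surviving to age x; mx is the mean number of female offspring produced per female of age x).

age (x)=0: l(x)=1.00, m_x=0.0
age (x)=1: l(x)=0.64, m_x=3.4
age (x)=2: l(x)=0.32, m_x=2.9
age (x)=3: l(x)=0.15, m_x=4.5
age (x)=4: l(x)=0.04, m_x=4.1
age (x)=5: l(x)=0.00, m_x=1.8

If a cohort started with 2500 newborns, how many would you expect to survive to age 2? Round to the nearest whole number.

Expected survivors = N0 · l_2 = 2500 × 0.32 = 800 → 800

800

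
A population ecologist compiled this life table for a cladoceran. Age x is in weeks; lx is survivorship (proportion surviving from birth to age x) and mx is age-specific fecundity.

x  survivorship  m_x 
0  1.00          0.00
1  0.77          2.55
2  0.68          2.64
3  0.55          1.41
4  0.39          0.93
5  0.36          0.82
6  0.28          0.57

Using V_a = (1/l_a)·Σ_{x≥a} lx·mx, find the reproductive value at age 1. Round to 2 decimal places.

lx·mx for x ≥ 1: 1.9635, 1.7952, 0.7755, 0.3627, 0.2952, 0.1596 → sum = 5.3517
V_1 = 5.3517 / l_1 = 5.3517 / 0.77 = 6.95026… → 6.95

6.95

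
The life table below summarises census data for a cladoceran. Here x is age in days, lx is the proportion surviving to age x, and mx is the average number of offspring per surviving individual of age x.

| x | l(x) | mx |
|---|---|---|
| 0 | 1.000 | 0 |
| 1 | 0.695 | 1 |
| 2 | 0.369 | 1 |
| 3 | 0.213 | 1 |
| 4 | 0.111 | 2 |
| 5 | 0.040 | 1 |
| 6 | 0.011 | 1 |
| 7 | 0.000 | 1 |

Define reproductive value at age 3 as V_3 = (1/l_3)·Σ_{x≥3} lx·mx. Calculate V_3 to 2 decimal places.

lx·mx for x ≥ 3: 0.213, 0.222, 0.04, 0.011, 0 → sum = 0.486
V_3 = 0.486 / l_3 = 0.486 / 0.213 = 2.28169… → 2.28

2.28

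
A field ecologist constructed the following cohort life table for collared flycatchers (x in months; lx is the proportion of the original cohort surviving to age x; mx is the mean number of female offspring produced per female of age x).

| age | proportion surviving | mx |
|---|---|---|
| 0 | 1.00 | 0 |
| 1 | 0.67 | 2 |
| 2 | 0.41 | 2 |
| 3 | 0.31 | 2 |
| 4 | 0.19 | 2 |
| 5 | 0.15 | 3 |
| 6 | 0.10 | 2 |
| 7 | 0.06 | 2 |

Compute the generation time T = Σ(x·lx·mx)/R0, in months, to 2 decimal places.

2.71

lx·mx: 0, 1.34, 0.82, 0.62, 0.38, 0.45, 0.2, 0.12 → R0 = 3.93
x·lx·mx: 0, 1.34, 1.64, 1.86, 1.52, 2.25, 1.2, 0.84 → Σ = 10.65
T = 10.65 / 3.93 = 2.709924… → 2.71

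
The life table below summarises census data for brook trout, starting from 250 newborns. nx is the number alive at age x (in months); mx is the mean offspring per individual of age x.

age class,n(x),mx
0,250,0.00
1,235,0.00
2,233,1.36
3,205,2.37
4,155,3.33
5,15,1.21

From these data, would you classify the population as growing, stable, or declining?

growing

lx = nx/n0 = nx/250: 1, 0.94, 0.932, 0.82, 0.62, 0.06
R0 = Σ lx·mx = 0 + 0 + 1.26752 + 1.9434 + 2.0646 + 0.0726 = 5.34812
R0 > 1, so the population is growing.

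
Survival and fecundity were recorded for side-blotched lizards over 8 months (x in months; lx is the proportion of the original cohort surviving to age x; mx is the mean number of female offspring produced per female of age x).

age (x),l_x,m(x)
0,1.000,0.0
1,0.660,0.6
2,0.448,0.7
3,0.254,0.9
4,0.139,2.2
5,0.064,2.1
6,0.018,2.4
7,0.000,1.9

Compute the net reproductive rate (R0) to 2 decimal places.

lx·mx by age: 0, 0.396, 0.3136, 0.2286, 0.3058, 0.1344, 0.0432, 0
R0 = Σ lx·mx = 1.4216 → 1.42

1.42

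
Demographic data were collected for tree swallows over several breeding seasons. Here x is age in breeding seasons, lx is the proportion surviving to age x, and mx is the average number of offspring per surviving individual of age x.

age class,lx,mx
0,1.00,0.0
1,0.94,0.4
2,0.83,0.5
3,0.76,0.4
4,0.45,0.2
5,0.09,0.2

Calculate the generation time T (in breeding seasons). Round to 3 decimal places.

lx·mx: 0, 0.376, 0.415, 0.304, 0.09, 0.018 → R0 = 1.203
x·lx·mx: 0, 0.376, 0.83, 0.912, 0.36, 0.09 → Σ = 2.568
T = 2.568 / 1.203 = 2.134663… → 2.135

2.135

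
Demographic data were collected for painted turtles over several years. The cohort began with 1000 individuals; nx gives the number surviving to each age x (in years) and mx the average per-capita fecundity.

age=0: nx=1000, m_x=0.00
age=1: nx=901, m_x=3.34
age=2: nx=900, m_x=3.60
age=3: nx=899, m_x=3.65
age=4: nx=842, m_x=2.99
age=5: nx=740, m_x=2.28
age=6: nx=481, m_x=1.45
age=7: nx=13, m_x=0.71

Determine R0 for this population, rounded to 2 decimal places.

lx = nx/n0 = nx/1000: 1, 0.901, 0.9, 0.899, 0.842, 0.74, 0.481, 0.013
lx·mx by age: 0, 3.00934, 3.24, 3.28135, 2.51758, 1.6872, 0.69745, 0.00923
R0 = Σ lx·mx = 14.44215 → 14.44

14.44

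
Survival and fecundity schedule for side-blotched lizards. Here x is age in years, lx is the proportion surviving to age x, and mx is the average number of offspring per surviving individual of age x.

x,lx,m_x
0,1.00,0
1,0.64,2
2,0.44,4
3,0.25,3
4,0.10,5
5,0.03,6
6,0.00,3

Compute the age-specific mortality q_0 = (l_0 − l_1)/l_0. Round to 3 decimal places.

0.360

q_0 = (l_0 − l_1) / l_0 = (1 − 0.64) / 1
     = 0.36 / 1 = 0.36 → 0.360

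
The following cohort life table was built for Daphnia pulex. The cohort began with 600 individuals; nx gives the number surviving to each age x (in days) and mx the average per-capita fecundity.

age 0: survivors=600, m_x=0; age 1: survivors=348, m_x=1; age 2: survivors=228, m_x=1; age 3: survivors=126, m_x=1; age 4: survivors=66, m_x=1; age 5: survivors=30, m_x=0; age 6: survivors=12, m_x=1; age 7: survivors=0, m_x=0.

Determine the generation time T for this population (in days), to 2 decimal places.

1.95

lx = nx/n0 = nx/600: 1, 0.58, 0.38, 0.21, 0.11, 0.05, 0.02, 0
lx·mx: 0, 0.58, 0.38, 0.21, 0.11, 0, 0.02, 0 → R0 = 1.3
x·lx·mx: 0, 0.58, 0.76, 0.63, 0.44, 0, 0.12, 0 → Σ = 2.53
T = 2.53 / 1.3 = 1.946154… → 1.95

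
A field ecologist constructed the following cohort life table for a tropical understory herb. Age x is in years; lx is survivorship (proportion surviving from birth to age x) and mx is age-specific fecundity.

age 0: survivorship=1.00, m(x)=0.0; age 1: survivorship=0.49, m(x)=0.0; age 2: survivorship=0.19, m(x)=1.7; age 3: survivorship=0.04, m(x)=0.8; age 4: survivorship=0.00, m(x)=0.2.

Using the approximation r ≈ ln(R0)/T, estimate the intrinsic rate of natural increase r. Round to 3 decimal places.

R0 = Σ lx·mx = 0 + 0 + 0.323 + 0.032 + 0 = 0.355
Σ x·lx·mx = 0.742; T = 0.742/0.355 = 2.09014…
r ≈ ln(R0)/T = ln(0.355)/2.09014… = -0.49549… → -0.495

-0.495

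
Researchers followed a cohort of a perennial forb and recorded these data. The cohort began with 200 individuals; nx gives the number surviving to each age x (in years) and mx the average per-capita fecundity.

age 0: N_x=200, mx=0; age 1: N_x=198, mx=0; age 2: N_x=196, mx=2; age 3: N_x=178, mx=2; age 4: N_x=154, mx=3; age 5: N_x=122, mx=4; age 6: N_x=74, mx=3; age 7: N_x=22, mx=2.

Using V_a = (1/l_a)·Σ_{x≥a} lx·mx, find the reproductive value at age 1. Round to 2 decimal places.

lx = nx/n0 = nx/200: 1, 0.99, 0.98, 0.89, 0.77, 0.61, 0.37, 0.11
lx·mx for x ≥ 1: 0, 1.96, 1.78, 2.31, 2.44, 1.11, 0.22 → sum = 9.82
V_1 = 9.82 / l_1 = 9.82 / 0.99 = 9.919192… → 9.92

9.92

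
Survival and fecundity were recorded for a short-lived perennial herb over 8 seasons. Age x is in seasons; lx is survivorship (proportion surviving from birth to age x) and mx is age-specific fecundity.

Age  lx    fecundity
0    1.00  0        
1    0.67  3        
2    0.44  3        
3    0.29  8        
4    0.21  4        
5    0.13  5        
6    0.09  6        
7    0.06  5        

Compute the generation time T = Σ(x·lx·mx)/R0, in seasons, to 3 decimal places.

lx·mx: 0, 2.01, 1.32, 2.32, 0.84, 0.65, 0.54, 0.3 → R0 = 7.98
x·lx·mx: 0, 2.01, 2.64, 6.96, 3.36, 3.25, 3.24, 2.1 → Σ = 23.56
T = 23.56 / 7.98 = 2.952381… → 2.952

2.952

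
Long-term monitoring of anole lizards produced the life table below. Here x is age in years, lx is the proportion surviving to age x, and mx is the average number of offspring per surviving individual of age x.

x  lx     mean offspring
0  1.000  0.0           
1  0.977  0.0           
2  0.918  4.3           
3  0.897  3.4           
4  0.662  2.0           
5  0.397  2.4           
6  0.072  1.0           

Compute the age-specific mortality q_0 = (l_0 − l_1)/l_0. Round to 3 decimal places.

0.023

q_0 = (l_0 − l_1) / l_0 = (1 − 0.977) / 1
     = 0.023 / 1 = 0.023 → 0.023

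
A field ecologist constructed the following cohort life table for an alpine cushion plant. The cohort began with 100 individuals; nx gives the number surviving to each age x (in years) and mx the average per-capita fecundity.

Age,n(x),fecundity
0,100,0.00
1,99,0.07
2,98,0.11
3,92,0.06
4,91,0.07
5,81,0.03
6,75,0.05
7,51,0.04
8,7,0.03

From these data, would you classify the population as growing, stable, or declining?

declining

lx = nx/n0 = nx/100: 1, 0.99, 0.98, 0.92, 0.91, 0.81, 0.75, 0.51, 0.07
R0 = Σ lx·mx = 0 + 0.0693 + 0.1078 + 0.0552 + 0.0637 + 0.0243 + 0.0375 + 0.0204 + 0.0021 = 0.3803
R0 < 1, so the population is declining.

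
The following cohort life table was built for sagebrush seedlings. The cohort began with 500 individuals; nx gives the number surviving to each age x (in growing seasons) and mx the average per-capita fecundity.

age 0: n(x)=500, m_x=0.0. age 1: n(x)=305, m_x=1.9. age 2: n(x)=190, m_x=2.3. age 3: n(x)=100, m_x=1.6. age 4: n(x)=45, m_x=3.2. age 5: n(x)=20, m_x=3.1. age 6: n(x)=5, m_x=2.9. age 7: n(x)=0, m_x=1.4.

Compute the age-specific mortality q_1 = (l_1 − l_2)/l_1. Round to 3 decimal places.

lx = nx/n0 = nx/500: 1, 0.61, 0.38, 0.2, 0.09, 0.04, 0.01, 0
q_1 = (l_1 − l_2) / l_1 = (0.61 − 0.38) / 0.61
     = 0.23 / 0.61 = 0.377049… → 0.377

0.377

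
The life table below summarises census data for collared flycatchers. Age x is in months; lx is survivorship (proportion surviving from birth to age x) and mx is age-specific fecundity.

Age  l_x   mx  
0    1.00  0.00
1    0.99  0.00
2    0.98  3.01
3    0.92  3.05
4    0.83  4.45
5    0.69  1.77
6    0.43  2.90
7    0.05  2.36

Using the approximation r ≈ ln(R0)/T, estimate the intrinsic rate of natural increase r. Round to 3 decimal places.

0.688

R0 = Σ lx·mx = 0 + 0 + 2.9498 + 2.806 + 3.6935 + 1.2213 + 1.247 + 0.118 = 12.0356
Σ x·lx·mx = 43.5061; T = 43.5061/12.0356 = 3.61478…
r ≈ ln(R0)/T = ln(12.0356)/3.61478… = 0.68825… → 0.688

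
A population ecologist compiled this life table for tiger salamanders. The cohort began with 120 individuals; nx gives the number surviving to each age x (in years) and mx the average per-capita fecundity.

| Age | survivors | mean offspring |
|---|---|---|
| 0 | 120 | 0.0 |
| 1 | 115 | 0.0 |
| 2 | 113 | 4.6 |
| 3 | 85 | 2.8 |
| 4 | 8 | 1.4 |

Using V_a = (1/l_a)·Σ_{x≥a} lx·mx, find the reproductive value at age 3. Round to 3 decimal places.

2.932

lx = nx/n0 = nx/120: 1, 0.95833…, 0.94167…, 0.70833…, 0.06667…
lx·mx for x ≥ 3: 1.983333…, 0.093333… → sum = 2.076667…
V_3 = 2.076667… / l_3 = 2.076667… / 0.708333… = 2.931765… → 2.932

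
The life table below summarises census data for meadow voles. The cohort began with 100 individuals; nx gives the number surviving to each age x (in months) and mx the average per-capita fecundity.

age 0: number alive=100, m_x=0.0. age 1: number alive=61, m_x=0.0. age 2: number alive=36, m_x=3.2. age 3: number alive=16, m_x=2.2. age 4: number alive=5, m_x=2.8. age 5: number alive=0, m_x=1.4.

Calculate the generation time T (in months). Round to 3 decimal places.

lx = nx/n0 = nx/100: 1, 0.61, 0.36, 0.16, 0.05, 0
lx·mx: 0, 0, 1.152, 0.352, 0.14, 0 → R0 = 1.644
x·lx·mx: 0, 0, 2.304, 1.056, 0.56, 0 → Σ = 3.92
T = 3.92 / 1.644 = 2.384428… → 2.384

2.384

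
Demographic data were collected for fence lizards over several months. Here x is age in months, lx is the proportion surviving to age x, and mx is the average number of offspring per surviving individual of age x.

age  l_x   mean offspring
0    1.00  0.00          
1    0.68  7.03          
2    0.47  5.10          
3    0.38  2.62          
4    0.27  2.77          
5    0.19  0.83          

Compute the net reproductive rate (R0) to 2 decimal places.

lx·mx by age: 0, 4.7804, 2.397, 0.9956, 0.7479, 0.1577
R0 = Σ lx·mx = 9.0786 → 9.08

9.08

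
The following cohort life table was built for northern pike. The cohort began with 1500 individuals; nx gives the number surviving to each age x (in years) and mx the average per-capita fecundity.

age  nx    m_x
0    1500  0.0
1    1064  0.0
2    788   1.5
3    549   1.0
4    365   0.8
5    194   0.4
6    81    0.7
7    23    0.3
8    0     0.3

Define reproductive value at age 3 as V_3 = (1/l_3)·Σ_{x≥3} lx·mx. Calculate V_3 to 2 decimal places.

lx = nx/n0 = nx/1500: 1, 0.70933…, 0.52533…, 0.366, 0.24333…, 0.12933…, 0.054, 0.01533…, 0
lx·mx for x ≥ 3: 0.366, 0.194667…, 0.051733…, 0.0378, 0.0046…, 0 → sum = 0.6548…
V_3 = 0.6548… / l_3 = 0.6548… / 0.366 = 1.789071… → 1.79

1.79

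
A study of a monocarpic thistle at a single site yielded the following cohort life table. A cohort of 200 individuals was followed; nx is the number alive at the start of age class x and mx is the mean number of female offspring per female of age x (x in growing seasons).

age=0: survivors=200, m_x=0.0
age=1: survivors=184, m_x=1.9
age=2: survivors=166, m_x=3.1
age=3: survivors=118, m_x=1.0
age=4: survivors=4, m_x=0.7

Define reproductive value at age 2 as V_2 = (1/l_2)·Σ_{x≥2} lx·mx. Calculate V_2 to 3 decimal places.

lx = nx/n0 = nx/200: 1, 0.92, 0.83, 0.59, 0.02
lx·mx for x ≥ 2: 2.573, 0.59, 0.014 → sum = 3.177
V_2 = 3.177 / l_2 = 3.177 / 0.83 = 3.827711… → 3.828

3.828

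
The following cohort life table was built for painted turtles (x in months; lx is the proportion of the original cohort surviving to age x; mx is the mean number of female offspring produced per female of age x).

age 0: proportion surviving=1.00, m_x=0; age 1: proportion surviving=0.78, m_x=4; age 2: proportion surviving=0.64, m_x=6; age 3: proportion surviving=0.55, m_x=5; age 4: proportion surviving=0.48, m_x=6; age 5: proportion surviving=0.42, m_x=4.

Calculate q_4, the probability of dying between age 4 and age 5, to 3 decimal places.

q_4 = (l_4 − l_5) / l_4 = (0.48 − 0.42) / 0.48
     = 0.06 / 0.48 = 0.125 → 0.125

0.125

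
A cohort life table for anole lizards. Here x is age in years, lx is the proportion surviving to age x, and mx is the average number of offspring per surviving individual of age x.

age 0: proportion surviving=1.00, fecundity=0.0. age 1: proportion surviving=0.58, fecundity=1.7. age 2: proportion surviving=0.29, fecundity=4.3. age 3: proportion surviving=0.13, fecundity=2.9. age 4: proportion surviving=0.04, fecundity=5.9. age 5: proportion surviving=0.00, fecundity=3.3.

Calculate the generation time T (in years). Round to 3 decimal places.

lx·mx: 0, 0.986, 1.247, 0.377, 0.236, 0 → R0 = 2.846
x·lx·mx: 0, 0.986, 2.494, 1.131, 0.944, 0 → Σ = 5.555
T = 5.555 / 2.846 = 1.951862… → 1.952

1.952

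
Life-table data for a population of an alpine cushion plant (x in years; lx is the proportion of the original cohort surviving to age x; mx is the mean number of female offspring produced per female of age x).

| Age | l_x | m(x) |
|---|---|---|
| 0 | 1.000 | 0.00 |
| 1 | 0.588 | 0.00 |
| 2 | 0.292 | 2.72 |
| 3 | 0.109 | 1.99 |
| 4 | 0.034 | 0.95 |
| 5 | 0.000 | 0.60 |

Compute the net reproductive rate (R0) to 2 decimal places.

1.04

lx·mx by age: 0, 0, 0.79424, 0.21691, 0.0323, 0
R0 = Σ lx·mx = 1.04345 → 1.04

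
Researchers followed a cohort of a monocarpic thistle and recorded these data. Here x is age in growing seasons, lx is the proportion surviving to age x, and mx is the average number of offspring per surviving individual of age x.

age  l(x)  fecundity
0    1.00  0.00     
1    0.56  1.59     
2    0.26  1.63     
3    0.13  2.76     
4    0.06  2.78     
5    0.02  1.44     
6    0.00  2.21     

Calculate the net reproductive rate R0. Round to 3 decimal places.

1.869

lx·mx by age: 0, 0.8904, 0.4238, 0.3588, 0.1668, 0.0288, 0
R0 = Σ lx·mx = 1.8686 → 1.869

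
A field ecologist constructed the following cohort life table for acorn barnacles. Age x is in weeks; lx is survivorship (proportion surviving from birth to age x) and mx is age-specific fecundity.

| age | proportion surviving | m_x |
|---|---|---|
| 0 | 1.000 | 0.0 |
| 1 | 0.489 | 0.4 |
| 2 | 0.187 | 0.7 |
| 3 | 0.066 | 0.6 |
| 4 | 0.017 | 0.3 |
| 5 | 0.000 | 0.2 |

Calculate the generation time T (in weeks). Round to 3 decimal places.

1.607

lx·mx: 0, 0.1956, 0.1309, 0.0396, 0.0051, 0 → R0 = 0.3712
x·lx·mx: 0, 0.1956, 0.2618, 0.1188, 0.0204, 0 → Σ = 0.5966
T = 0.5966 / 0.3712 = 1.60722… → 1.607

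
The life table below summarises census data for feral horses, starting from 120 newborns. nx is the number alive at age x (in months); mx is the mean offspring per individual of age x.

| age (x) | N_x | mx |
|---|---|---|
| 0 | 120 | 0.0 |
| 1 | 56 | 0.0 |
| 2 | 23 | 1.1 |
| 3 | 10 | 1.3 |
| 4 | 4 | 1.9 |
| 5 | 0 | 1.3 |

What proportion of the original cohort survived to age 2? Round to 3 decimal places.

0.192

l_2 = n_2/n_0 = 23/120 = 0.191667… → 0.192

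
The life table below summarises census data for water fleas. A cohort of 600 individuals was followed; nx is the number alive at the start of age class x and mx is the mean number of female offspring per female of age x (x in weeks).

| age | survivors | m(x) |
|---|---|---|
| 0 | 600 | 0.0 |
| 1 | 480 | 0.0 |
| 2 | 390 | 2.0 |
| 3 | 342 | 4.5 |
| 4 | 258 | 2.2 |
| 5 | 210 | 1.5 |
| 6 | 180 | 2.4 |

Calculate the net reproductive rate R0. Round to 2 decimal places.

lx = nx/n0 = nx/600: 1, 0.8, 0.65, 0.57, 0.43, 0.35, 0.3
lx·mx by age: 0, 0, 1.3, 2.565, 0.946, 0.525, 0.72
R0 = Σ lx·mx = 6.056 → 6.06

6.06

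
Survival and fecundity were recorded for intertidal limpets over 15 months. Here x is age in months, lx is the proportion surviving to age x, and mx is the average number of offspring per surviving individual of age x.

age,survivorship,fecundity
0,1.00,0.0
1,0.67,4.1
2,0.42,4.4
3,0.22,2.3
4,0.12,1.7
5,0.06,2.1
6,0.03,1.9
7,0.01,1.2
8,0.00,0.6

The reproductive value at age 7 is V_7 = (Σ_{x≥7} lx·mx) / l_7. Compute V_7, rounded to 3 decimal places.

lx·mx for x ≥ 7: 0.012, 0 → sum = 0.012
V_7 = 0.012 / l_7 = 0.012 / 0.01 = 1.2 → 1.200

1.200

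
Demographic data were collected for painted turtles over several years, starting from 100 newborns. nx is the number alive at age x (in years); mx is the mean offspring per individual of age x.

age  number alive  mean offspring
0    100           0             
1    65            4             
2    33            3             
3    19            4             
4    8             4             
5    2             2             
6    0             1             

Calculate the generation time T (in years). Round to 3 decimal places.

lx = nx/n0 = nx/100: 1, 0.65, 0.33, 0.19, 0.08, 0.02, 0
lx·mx: 0, 2.6, 0.99, 0.76, 0.32, 0.04, 0 → R0 = 4.71
x·lx·mx: 0, 2.6, 1.98, 2.28, 1.28, 0.2, 0 → Σ = 8.34
T = 8.34 / 4.71 = 1.770701… → 1.771

1.771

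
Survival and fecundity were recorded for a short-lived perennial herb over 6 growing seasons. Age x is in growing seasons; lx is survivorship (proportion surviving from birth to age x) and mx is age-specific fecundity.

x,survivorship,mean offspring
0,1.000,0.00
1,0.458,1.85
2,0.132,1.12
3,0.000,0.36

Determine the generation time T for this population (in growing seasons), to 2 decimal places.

1.15

lx·mx: 0, 0.8473, 0.14784, 0 → R0 = 0.99514
x·lx·mx: 0, 0.8473, 0.29568, 0 → Σ = 1.14298
T = 1.14298 / 0.99514 = 1.148562… → 1.15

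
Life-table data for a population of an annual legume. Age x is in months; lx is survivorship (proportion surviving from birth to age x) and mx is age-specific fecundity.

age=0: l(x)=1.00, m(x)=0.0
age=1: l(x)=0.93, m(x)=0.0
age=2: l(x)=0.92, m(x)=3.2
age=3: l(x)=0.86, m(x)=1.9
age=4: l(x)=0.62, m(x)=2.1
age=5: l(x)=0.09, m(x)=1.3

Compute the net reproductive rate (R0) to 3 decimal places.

lx·mx by age: 0, 0, 2.944, 1.634, 1.302, 0.117
R0 = Σ lx·mx = 5.997 → 5.997

5.997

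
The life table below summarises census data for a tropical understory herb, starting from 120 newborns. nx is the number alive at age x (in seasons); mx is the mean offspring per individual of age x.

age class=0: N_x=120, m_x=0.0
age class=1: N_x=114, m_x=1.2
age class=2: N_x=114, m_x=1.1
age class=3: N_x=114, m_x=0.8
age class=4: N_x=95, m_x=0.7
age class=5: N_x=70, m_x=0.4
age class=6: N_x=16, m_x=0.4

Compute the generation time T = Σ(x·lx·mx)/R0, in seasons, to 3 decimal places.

lx = nx/n0 = nx/120: 1, 0.95, 0.95, 0.95, 0.79167…, 0.58333…, 0.13333…
lx·mx: 0, 1.14, 1.045, 0.76, 0.554167…, 0.233333…, 0.053333… → R0 = 3.785833…
x·lx·mx: 0, 1.14, 2.09, 2.28, 2.216667…, 1.166667…, 0.32… → Σ = 9.213333…
T = 9.213333… / 3.785833… = 2.433634… → 2.434

2.434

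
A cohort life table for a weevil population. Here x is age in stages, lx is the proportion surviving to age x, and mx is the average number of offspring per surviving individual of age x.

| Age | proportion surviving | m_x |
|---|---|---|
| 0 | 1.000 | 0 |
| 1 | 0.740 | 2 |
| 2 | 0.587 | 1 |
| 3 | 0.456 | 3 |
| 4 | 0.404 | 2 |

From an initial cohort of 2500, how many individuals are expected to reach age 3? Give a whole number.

Expected survivors = N0 · l_3 = 2500 × 0.456 = 1140 → 1140

1140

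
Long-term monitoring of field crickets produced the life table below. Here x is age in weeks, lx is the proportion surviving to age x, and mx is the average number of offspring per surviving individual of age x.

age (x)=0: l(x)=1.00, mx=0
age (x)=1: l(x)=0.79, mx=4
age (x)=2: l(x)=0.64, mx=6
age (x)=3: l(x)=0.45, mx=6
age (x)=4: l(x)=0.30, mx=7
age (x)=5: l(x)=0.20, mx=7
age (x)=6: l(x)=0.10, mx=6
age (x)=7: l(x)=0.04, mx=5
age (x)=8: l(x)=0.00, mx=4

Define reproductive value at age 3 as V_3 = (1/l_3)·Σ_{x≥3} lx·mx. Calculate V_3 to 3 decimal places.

lx·mx for x ≥ 3: 2.7, 2.1, 1.4, 0.6, 0.2, 0 → sum = 7
V_3 = 7 / l_3 = 7 / 0.45 = 15.555556… → 15.556

15.556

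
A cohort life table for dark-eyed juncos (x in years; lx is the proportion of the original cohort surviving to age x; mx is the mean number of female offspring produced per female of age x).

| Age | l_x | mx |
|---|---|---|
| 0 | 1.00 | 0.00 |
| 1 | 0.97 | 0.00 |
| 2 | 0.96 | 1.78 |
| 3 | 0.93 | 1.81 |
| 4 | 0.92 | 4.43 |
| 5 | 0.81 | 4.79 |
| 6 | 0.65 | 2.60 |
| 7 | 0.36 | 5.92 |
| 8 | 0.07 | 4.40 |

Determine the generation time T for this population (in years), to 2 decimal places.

4.63

lx·mx: 0, 0, 1.7088, 1.6833, 4.0756, 3.8799, 1.69, 2.1312, 0.308 → R0 = 15.4768
x·lx·mx: 0, 0, 3.4176, 5.0499, 16.3024, 19.3995, 10.14, 14.9184, 2.464 → Σ = 71.6918
T = 71.6918 / 15.4768 = 4.632211… → 4.63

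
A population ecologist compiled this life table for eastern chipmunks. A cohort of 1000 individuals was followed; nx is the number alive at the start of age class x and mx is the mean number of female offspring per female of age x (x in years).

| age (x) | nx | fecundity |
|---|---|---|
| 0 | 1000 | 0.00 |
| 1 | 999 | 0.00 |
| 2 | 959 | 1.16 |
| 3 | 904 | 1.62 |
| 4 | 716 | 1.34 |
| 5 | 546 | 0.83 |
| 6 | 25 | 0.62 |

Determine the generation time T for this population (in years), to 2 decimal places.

3.20

lx = nx/n0 = nx/1000: 1, 0.999, 0.959, 0.904, 0.716, 0.546, 0.025
lx·mx: 0, 0, 1.11244, 1.46448, 0.95944, 0.45318, 0.0155 → R0 = 4.00504
x·lx·mx: 0, 0, 2.22488, 4.39344, 3.83776, 2.2659, 0.093 → Σ = 12.81498
T = 12.81498 / 4.00504 = 3.199713… → 3.20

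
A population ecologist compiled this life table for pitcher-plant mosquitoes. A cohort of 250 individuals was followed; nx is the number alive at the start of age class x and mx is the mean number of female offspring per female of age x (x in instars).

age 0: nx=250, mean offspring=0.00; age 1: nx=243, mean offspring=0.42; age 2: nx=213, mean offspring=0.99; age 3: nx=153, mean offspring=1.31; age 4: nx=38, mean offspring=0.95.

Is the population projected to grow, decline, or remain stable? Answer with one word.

growing

lx = nx/n0 = nx/250: 1, 0.972, 0.852, 0.612, 0.152
R0 = Σ lx·mx = 0 + 0.40824 + 0.84348 + 0.80172 + 0.1444 = 2.19784
R0 > 1, so the population is growing.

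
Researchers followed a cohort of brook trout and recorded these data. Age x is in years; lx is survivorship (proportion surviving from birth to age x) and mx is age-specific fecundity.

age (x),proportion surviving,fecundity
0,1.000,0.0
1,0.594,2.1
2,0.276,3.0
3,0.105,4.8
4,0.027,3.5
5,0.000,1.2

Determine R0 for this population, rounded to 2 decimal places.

2.67

lx·mx by age: 0, 1.2474, 0.828, 0.504, 0.0945, 0
R0 = Σ lx·mx = 2.6739 → 2.67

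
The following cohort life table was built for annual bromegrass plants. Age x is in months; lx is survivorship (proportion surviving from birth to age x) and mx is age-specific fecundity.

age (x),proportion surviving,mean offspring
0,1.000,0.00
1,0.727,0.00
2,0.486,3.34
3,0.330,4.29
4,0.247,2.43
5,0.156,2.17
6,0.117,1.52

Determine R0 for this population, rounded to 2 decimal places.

lx·mx by age: 0, 0, 1.62324, 1.4157, 0.60021, 0.33852, 0.17784
R0 = Σ lx·mx = 4.15551 → 4.16

4.16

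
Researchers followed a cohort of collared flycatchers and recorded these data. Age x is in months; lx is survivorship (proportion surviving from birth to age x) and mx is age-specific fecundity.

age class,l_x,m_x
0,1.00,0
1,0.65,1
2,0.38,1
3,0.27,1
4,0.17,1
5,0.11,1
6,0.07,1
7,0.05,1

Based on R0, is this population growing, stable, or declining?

growing

R0 = Σ lx·mx = 0 + 0.65 + 0.38 + 0.27 + 0.17 + 0.11 + 0.07 + 0.05 = 1.7
R0 > 1, so the population is growing.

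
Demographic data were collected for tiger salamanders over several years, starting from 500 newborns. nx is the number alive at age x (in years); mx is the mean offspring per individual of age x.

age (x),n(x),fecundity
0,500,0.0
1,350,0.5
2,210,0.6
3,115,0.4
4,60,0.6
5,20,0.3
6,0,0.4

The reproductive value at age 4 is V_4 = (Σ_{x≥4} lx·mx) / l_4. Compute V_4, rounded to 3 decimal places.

lx = nx/n0 = nx/500: 1, 0.7, 0.42, 0.23, 0.12, 0.04, 0
lx·mx for x ≥ 4: 0.072, 0.012, 0 → sum = 0.084
V_4 = 0.084 / l_4 = 0.084 / 0.12 = 0.7 → 0.700

0.700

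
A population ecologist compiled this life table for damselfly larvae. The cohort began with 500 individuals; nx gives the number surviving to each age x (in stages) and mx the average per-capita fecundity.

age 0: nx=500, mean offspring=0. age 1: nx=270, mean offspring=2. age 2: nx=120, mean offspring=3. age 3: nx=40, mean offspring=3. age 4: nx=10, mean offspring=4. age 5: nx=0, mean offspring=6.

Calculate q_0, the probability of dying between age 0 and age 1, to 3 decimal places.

0.460

lx = nx/n0 = nx/500: 1, 0.54, 0.24, 0.08, 0.02, 0
q_0 = (l_0 − l_1) / l_0 = (1 − 0.54) / 1
     = 0.46 / 1 = 0.46 → 0.460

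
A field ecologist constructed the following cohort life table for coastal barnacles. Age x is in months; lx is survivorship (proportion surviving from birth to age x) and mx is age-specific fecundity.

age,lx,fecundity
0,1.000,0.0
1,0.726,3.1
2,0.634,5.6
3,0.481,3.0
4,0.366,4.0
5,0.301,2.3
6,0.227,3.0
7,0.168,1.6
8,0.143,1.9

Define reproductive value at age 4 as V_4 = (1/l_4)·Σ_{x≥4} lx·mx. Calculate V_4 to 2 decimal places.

9.23

lx·mx for x ≥ 4: 1.464, 0.6923, 0.681, 0.2688, 0.2717 → sum = 3.3778
V_4 = 3.3778 / l_4 = 3.3778 / 0.366 = 9.228962… → 9.23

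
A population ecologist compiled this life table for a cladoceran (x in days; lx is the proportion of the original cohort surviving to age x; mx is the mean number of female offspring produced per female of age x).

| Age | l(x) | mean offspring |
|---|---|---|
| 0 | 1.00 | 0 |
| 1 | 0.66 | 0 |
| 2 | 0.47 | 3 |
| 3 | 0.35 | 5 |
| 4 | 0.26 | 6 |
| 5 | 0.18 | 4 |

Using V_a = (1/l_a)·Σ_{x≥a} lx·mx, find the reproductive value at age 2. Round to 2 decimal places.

11.57

lx·mx for x ≥ 2: 1.41, 1.75, 1.56, 0.72 → sum = 5.44
V_2 = 5.44 / l_2 = 5.44 / 0.47 = 11.574468… → 11.57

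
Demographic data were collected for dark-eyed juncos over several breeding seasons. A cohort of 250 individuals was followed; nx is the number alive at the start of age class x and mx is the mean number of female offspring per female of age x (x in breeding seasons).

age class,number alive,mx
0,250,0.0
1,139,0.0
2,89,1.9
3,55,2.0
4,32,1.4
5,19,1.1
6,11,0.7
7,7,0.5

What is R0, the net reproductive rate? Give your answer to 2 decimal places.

lx = nx/n0 = nx/250: 1, 0.556, 0.356, 0.22, 0.128, 0.076, 0.044, 0.028
lx·mx by age: 0, 0, 0.6764, 0.44, 0.1792, 0.0836, 0.0308, 0.014
R0 = Σ lx·mx = 1.424 → 1.42

1.42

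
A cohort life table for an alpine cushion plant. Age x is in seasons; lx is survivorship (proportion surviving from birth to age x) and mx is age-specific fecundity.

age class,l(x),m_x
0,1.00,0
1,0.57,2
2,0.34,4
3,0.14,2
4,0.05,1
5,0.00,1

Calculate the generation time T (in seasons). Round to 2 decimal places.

1.73

lx·mx: 0, 1.14, 1.36, 0.28, 0.05, 0 → R0 = 2.83
x·lx·mx: 0, 1.14, 2.72, 0.84, 0.2, 0 → Σ = 4.9
T = 4.9 / 2.83 = 1.731449… → 1.73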